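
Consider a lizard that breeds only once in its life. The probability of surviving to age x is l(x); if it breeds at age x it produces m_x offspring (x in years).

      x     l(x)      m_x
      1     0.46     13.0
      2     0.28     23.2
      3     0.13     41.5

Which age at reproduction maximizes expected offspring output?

Expected offspring if breeding at age x = l(x) × m_x:
  age 1: 0.46 × 13.0 = 5.980
  age 2: 0.28 × 23.2 = 6.496
  age 3: 0.13 × 41.5 = 5.395
Maximum at age 2 (6.496).

2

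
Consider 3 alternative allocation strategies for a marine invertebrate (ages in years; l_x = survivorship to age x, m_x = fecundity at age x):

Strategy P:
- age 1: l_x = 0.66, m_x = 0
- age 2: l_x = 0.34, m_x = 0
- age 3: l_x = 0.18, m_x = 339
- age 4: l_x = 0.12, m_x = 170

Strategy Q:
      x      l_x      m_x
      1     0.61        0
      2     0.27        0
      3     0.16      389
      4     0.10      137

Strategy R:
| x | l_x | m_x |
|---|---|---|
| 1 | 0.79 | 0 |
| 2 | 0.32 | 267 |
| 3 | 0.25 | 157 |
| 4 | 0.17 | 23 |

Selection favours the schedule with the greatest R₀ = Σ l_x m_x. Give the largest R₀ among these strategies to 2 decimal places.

Strategy P: R₀ = 0.66×0 + 0.34×0 + 0.18×339 + 0.12×170 = 81.4200
Strategy Q: R₀ = 0.61×0 + 0.27×0 + 0.16×389 + 0.10×137 = 75.9400
Strategy R: R₀ = 0.79×0 + 0.32×267 + 0.25×157 + 0.17×23 = 128.6000
Highest R₀: strategy R with 128.6000.

128.60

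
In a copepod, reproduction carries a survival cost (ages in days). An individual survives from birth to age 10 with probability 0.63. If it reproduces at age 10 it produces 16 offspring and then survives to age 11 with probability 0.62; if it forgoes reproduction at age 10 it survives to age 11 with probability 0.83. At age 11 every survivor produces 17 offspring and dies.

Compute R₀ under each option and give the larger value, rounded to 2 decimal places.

16.72

breed at age 10: R₀ = 0.63 × (16 + 0.62 × 17) = 0.63 × 26.5400 = 16.7202
delay to age 11: R₀ = 0.63 × (0.83 × 17) = 0.63 × 14.1100 = 8.8893
Higher: breed at age 10 (16.7202).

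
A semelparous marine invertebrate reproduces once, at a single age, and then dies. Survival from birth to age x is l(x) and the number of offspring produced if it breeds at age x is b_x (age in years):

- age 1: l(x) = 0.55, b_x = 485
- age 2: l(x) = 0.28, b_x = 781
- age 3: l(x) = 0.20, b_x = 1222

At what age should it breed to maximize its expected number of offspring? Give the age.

Expected offspring if breeding at age x = l(x) × b_x:
  age 1: 0.55 × 485 = 266.750
  age 2: 0.28 × 781 = 218.680
  age 3: 0.20 × 1222 = 244.400
Maximum at age 1 (266.750).

1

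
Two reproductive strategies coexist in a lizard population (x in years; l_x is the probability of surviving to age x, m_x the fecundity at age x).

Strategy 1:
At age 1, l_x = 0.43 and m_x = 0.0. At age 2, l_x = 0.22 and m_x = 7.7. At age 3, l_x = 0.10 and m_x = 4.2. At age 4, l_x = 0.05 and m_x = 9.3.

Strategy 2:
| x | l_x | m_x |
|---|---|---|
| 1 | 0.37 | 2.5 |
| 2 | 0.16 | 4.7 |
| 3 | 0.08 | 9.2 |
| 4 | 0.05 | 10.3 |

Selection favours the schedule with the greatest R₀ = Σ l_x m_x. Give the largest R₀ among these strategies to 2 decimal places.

Strategy 1: R₀ = 0.43×0.0 + 0.22×7.7 + 0.10×4.2 + 0.05×9.3 = 2.5790
Strategy 2: R₀ = 0.37×2.5 + 0.16×4.7 + 0.08×9.2 + 0.05×10.3 = 2.9280
Highest R₀: strategy 2 with 2.9280.

2.93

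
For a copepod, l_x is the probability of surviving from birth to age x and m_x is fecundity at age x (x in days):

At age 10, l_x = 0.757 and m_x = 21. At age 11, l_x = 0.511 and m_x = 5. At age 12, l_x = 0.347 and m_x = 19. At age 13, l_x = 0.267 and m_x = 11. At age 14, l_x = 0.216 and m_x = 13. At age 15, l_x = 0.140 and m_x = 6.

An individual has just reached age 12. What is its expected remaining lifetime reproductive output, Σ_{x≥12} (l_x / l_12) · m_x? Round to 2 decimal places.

l_12 = 0.347. Conditional survival from age 12 to x is l_x / l_12.
  x=12: (0.347/0.347) × 19 = 19.0000
  x=13: (0.267/0.347) × 11 = 8.4640
  x=14: (0.216/0.347) × 13 = 8.0922
  x=15: (0.140/0.347) × 6 = 2.4207
Sum = 19.0000 + 8.4640 + 8.0922 + 2.4207 = 37.9769

37.98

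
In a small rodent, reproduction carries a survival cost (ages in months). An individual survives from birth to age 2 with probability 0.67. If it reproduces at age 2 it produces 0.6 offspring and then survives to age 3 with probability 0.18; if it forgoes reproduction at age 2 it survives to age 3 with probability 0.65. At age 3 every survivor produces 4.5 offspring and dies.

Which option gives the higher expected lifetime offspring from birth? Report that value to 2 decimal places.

breed at age 2: R₀ = 0.67 × (0.6 + 0.18 × 4.5) = 0.67 × 1.4100 = 0.9447
delay to age 3: R₀ = 0.67 × (0.65 × 4.5) = 0.67 × 2.9250 = 1.9598
Higher: delay to age 3 (1.9598).

1.96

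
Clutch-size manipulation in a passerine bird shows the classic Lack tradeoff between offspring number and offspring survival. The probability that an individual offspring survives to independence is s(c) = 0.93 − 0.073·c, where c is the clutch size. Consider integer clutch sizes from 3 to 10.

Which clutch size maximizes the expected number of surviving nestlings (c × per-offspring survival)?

6

Expected surviving nestlings = c × s(c):
  c=3: 3 × 0.711 = 2.133
  c=4: 4 × 0.638 = 2.552
  c=5: 5 × 0.565 = 2.825
  c=6: 6 × 0.492 = 2.952
  c=7: 7 × 0.419 = 2.933
  c=8: 8 × 0.346 = 2.768
  c=9: 9 × 0.273 = 2.457
  c=10: 10 × 0.200 = 2.000
Maximum at c = 6 (2.952 surviving nestlings).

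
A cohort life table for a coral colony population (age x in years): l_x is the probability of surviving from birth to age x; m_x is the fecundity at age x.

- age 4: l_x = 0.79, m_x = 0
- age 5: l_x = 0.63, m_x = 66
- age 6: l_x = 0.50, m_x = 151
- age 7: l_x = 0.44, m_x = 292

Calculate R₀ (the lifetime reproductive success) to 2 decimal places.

245.56

R₀ = Σ l_x m_x:
  age 4: 0.79 × 0 = 0.0000
  age 5: 0.63 × 66 = 41.5800
  age 6: 0.50 × 151 = 75.5000
  age 7: 0.44 × 292 = 128.4800
R₀ = 0.0000 + 41.5800 + 75.5000 + 128.4800 = 245.5600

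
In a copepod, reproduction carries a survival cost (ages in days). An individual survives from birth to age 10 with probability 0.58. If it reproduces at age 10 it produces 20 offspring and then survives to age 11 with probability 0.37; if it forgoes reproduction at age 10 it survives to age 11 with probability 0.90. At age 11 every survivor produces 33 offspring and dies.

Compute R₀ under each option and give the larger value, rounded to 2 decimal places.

18.68

breed at age 10: R₀ = 0.58 × (20 + 0.37 × 33) = 0.58 × 32.2100 = 18.6818
delay to age 11: R₀ = 0.58 × (0.90 × 33) = 0.58 × 29.7000 = 17.2260
Higher: breed at age 10 (18.6818).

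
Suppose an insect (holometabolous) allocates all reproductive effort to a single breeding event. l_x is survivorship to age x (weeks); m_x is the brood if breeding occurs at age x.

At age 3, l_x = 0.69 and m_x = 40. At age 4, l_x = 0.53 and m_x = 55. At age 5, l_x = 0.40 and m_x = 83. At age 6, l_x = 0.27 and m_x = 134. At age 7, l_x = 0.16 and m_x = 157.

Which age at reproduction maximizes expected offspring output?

Expected offspring if breeding at age x = l_x × m_x:
  age 3: 0.69 × 40 = 27.600
  age 4: 0.53 × 55 = 29.150
  age 5: 0.40 × 83 = 33.200
  age 6: 0.27 × 134 = 36.180
  age 7: 0.16 × 157 = 25.120
Maximum at age 6 (36.180).

6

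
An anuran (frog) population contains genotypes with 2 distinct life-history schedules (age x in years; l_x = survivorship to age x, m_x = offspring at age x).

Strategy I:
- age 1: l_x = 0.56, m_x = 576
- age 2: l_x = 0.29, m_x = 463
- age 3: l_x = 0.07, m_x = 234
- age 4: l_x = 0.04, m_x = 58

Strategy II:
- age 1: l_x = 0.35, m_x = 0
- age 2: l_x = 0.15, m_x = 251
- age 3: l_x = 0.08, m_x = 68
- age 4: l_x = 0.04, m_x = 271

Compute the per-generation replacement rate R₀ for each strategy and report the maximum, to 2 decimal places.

475.53

Strategy I: R₀ = 0.56×576 + 0.29×463 + 0.07×234 + 0.04×58 = 475.5300
Strategy II: R₀ = 0.35×0 + 0.15×251 + 0.08×68 + 0.04×271 = 53.9300
Highest R₀: strategy I with 475.5300.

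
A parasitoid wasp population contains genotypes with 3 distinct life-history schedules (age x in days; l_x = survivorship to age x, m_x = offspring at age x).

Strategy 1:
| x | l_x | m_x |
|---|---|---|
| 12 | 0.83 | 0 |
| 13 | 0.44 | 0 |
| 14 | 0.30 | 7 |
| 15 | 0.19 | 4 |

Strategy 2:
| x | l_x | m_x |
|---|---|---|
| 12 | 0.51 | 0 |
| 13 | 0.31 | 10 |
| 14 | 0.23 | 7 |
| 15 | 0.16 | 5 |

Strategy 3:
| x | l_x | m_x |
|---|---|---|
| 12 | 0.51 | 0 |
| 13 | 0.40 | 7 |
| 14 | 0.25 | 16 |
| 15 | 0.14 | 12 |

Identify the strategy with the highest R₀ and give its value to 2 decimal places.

Strategy 1: R₀ = 0.83×0 + 0.44×0 + 0.30×7 + 0.19×4 = 2.8600
Strategy 2: R₀ = 0.51×0 + 0.31×10 + 0.23×7 + 0.16×5 = 5.5100
Strategy 3: R₀ = 0.51×0 + 0.40×7 + 0.25×16 + 0.14×12 = 8.4800
Highest R₀: strategy 3 with 8.4800.

8.48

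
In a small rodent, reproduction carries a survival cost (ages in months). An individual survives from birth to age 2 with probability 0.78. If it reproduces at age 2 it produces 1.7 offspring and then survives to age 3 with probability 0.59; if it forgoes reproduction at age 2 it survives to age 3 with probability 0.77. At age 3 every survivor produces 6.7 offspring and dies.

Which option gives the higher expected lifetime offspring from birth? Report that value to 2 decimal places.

breed at age 2: R₀ = 0.78 × (1.7 + 0.59 × 6.7) = 0.78 × 5.6530 = 4.4093
delay to age 3: R₀ = 0.78 × (0.77 × 6.7) = 0.78 × 5.1590 = 4.0240
Higher: breed at age 2 (4.4093).

4.41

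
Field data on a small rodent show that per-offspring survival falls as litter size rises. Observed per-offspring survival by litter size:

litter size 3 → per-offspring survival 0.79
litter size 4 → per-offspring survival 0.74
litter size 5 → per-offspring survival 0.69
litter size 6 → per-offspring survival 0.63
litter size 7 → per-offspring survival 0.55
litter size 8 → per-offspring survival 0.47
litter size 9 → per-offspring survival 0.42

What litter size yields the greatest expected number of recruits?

7

Expected recruits = c × s(c):
  c=3: 3 × 0.79 = 2.370
  c=4: 4 × 0.74 = 2.960
  c=5: 5 × 0.69 = 3.450
  c=6: 6 × 0.63 = 3.780
  c=7: 7 × 0.55 = 3.850
  c=8: 8 × 0.47 = 3.760
  c=9: 9 × 0.42 = 3.780
Maximum at c = 7 (3.850 recruits).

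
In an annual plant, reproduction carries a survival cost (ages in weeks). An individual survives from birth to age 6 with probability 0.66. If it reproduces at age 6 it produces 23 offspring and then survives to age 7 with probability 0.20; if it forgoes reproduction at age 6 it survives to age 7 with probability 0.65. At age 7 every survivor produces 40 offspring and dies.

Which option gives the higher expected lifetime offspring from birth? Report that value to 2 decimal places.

breed at age 6: R₀ = 0.66 × (23 + 0.20 × 40) = 0.66 × 31.0000 = 20.4600
delay to age 7: R₀ = 0.66 × (0.65 × 40) = 0.66 × 26.0000 = 17.1600
Higher: breed at age 6 (20.4600).

20.46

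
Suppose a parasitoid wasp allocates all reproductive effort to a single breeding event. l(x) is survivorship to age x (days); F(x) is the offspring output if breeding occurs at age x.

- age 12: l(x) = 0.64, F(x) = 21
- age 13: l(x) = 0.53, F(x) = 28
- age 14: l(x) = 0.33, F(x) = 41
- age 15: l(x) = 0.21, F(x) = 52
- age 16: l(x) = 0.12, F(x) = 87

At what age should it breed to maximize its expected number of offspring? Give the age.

Expected offspring if breeding at age x = l(x) × F(x):
  age 12: 0.64 × 21 = 13.440
  age 13: 0.53 × 28 = 14.840
  age 14: 0.33 × 41 = 13.530
  age 15: 0.21 × 52 = 10.920
  age 16: 0.12 × 87 = 10.440
Maximum at age 13 (14.840).

13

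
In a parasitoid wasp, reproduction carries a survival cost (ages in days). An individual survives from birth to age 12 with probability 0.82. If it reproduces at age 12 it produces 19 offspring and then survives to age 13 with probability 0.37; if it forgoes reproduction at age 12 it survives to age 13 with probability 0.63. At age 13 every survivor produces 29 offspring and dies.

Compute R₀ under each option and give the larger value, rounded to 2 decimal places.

24.38

breed at age 12: R₀ = 0.82 × (19 + 0.37 × 29) = 0.82 × 29.7300 = 24.3786
delay to age 13: R₀ = 0.82 × (0.63 × 29) = 0.82 × 18.2700 = 14.9814
Higher: breed at age 12 (24.3786).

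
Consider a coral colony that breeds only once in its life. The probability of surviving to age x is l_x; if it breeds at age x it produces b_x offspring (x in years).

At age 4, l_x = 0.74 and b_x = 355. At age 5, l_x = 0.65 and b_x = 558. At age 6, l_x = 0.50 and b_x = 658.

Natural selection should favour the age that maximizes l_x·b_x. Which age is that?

5

Expected offspring if breeding at age x = l_x × b_x:
  age 4: 0.74 × 355 = 262.700
  age 5: 0.65 × 558 = 362.700
  age 6: 0.50 × 658 = 329.000
Maximum at age 5 (362.700).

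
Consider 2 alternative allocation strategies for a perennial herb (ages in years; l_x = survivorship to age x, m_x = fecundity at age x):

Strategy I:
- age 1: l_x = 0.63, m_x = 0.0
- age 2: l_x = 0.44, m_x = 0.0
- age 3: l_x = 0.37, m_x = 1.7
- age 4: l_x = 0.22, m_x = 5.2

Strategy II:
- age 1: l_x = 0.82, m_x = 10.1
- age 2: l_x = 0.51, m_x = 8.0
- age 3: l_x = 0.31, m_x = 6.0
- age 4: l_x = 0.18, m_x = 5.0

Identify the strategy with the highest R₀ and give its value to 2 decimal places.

Strategy I: R₀ = 0.63×0.0 + 0.44×0.0 + 0.37×1.7 + 0.22×5.2 = 1.7730
Strategy II: R₀ = 0.82×10.1 + 0.51×8.0 + 0.31×6.0 + 0.18×5.0 = 15.1220
Highest R₀: strategy II with 15.1220.

15.12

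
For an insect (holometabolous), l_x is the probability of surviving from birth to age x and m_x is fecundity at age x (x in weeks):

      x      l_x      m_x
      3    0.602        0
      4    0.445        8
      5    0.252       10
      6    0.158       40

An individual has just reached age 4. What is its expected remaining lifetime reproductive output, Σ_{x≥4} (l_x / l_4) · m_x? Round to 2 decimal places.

27.87

l_4 = 0.445. Conditional survival from age 4 to x is l_x / l_4.
  x=4: (0.445/0.445) × 8 = 8.0000
  x=5: (0.252/0.445) × 10 = 5.6629
  x=6: (0.158/0.445) × 40 = 14.2022
Sum = 8.0000 + 5.6629 + 14.2022 = 27.8652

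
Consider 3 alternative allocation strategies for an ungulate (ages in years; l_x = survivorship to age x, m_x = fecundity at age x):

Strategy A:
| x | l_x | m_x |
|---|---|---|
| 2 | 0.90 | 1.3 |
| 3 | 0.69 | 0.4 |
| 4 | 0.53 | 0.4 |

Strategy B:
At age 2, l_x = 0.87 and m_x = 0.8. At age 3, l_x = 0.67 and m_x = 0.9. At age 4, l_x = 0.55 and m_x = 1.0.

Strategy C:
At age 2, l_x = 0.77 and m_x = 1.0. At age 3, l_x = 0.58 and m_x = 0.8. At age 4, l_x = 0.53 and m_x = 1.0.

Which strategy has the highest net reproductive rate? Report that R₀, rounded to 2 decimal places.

Strategy A: R₀ = 0.90×1.3 + 0.69×0.4 + 0.53×0.4 = 1.6580
Strategy B: R₀ = 0.87×0.8 + 0.67×0.9 + 0.55×1.0 = 1.8490
Strategy C: R₀ = 0.77×1.0 + 0.58×0.8 + 0.53×1.0 = 1.7640
Highest R₀: strategy B with 1.8490.

1.85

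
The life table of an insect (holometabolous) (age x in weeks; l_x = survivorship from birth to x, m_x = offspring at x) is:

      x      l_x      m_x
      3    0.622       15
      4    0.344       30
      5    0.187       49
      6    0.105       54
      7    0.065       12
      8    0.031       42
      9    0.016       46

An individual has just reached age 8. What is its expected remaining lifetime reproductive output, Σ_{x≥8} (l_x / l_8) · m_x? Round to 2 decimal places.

l_8 = 0.031. Conditional survival from age 8 to x is l_x / l_8.
  x=8: (0.031/0.031) × 42 = 42.0000
  x=9: (0.016/0.031) × 46 = 23.7419
Sum = 42.0000 + 23.7419 = 65.7419

65.74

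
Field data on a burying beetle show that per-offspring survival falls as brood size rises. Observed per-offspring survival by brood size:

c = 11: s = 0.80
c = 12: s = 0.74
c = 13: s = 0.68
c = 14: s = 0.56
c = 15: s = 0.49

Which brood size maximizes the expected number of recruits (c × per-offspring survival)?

Expected recruits = c × s(c):
  c=11: 11 × 0.80 = 8.800
  c=12: 12 × 0.74 = 8.880
  c=13: 13 × 0.68 = 8.840
  c=14: 14 × 0.56 = 7.840
  c=15: 15 × 0.49 = 7.350
Maximum at c = 12 (8.880 recruits).

12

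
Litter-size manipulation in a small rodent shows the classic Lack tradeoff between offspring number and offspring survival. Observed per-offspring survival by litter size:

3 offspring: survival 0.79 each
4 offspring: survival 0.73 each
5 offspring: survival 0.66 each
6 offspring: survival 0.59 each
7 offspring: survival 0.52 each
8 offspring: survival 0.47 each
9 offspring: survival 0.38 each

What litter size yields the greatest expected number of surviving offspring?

8

Expected surviving offspring = c × s(c):
  c=3: 3 × 0.79 = 2.370
  c=4: 4 × 0.73 = 2.920
  c=5: 5 × 0.66 = 3.300
  c=6: 6 × 0.59 = 3.540
  c=7: 7 × 0.52 = 3.640
  c=8: 8 × 0.47 = 3.760
  c=9: 9 × 0.38 = 3.420
Maximum at c = 8 (3.760 surviving offspring).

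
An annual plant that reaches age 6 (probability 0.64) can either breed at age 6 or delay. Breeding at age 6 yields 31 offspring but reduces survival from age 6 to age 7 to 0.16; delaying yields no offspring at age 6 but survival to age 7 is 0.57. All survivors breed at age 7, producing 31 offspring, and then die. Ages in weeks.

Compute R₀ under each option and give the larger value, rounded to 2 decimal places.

23.01

breed at age 6: R₀ = 0.64 × (31 + 0.16 × 31) = 0.64 × 35.9600 = 23.0144
delay to age 7: R₀ = 0.64 × (0.57 × 31) = 0.64 × 17.6700 = 11.3088
Higher: breed at age 6 (23.0144).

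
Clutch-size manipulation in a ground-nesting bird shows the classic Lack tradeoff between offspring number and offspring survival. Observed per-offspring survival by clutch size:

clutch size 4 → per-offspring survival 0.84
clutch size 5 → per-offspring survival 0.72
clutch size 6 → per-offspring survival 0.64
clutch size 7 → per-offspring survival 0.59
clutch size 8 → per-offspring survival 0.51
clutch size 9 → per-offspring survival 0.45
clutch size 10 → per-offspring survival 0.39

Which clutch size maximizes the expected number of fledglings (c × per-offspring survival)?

Expected fledglings = c × s(c):
  c=4: 4 × 0.84 = 3.360
  c=5: 5 × 0.72 = 3.600
  c=6: 6 × 0.64 = 3.840
  c=7: 7 × 0.59 = 4.130
  c=8: 8 × 0.51 = 4.080
  c=9: 9 × 0.45 = 4.050
  c=10: 10 × 0.39 = 3.900
Maximum at c = 7 (4.130 fledglings).

7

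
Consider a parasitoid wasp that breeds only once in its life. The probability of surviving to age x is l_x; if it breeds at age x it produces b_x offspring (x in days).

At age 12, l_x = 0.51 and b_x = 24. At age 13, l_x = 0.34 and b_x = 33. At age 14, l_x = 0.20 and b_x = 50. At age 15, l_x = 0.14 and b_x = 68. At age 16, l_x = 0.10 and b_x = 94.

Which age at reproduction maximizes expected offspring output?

Expected offspring if breeding at age x = l_x × b_x:
  age 12: 0.51 × 24 = 12.240
  age 13: 0.34 × 33 = 11.220
  age 14: 0.20 × 50 = 10.000
  age 15: 0.14 × 68 = 9.520
  age 16: 0.10 × 94 = 9.400
Maximum at age 12 (12.240).

12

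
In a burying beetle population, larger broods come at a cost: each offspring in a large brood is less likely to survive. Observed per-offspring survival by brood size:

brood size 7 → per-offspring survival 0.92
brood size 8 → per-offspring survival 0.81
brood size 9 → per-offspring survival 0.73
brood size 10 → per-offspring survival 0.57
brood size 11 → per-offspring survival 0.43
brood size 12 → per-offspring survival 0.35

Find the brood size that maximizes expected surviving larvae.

9

Expected surviving larvae = c × s(c):
  c=7: 7 × 0.92 = 6.440
  c=8: 8 × 0.81 = 6.480
  c=9: 9 × 0.73 = 6.570
  c=10: 10 × 0.57 = 5.700
  c=11: 11 × 0.43 = 4.730
  c=12: 12 × 0.35 = 4.200
Maximum at c = 9 (6.570 surviving larvae).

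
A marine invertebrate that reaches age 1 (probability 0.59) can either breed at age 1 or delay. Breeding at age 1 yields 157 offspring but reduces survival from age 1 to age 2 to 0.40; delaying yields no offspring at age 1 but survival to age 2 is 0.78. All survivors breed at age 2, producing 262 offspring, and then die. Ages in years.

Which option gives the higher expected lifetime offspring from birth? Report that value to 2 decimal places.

154.46

breed at age 1: R₀ = 0.59 × (157 + 0.40 × 262) = 0.59 × 261.8000 = 154.4620
delay to age 2: R₀ = 0.59 × (0.78 × 262) = 0.59 × 204.3600 = 120.5724
Higher: breed at age 1 (154.4620).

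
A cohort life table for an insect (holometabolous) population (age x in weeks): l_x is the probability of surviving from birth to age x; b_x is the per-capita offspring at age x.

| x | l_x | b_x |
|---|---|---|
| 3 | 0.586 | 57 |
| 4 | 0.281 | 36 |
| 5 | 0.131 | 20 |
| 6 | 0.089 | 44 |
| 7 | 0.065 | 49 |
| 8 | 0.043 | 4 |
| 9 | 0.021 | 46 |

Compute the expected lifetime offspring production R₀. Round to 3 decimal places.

R₀ = Σ l_x b_x:
  age 3: 0.586 × 57 = 33.4020
  age 4: 0.281 × 36 = 10.1160
  age 5: 0.131 × 20 = 2.6200
  age 6: 0.089 × 44 = 3.9160
  age 7: 0.065 × 49 = 3.1850
  age 8: 0.043 × 4 = 0.1720
  age 9: 0.021 × 46 = 0.9660
R₀ = 33.4020 + 10.1160 + 2.6200 + 3.9160 + 3.1850 + 0.1720 + 0.9660 = 54.3770

54.377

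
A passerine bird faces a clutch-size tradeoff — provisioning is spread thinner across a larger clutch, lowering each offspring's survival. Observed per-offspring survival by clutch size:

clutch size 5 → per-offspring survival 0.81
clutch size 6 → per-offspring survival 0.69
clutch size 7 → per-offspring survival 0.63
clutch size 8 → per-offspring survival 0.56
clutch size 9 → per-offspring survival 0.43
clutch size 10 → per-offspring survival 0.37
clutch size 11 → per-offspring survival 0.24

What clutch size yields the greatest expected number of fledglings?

Expected fledglings = c × s(c):
  c=5: 5 × 0.81 = 4.050
  c=6: 6 × 0.69 = 4.140
  c=7: 7 × 0.63 = 4.410
  c=8: 8 × 0.56 = 4.480
  c=9: 9 × 0.43 = 3.870
  c=10: 10 × 0.37 = 3.700
  c=11: 11 × 0.24 = 2.640
Maximum at c = 8 (4.480 fledglings).

8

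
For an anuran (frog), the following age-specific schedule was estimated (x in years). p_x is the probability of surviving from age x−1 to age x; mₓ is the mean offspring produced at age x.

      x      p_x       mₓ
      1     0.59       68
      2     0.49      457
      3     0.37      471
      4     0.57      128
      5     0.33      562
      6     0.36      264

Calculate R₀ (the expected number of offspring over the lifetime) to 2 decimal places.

243.64

Survivorship from birth: l_x = p_1·p_2·…·p_x.
  l_1 = 0.59000
  l_2 = 0.28910
  l_3 = 0.10697
  l_4 = 0.06097
  l_5 = 0.02012
  l_6 = 0.00724
R₀ = Σ l_x mₓ:
  age 1: 0.59000 × 68 = 40.1200
  age 2: 0.28910 × 457 = 132.1187
  age 3: 0.10697 × 471 = 50.3829
  age 4: 0.06097 × 128 = 7.8042
  age 5: 0.02012 × 562 = 11.3074
  age 6: 0.00724 × 264 = 1.9114
R₀ = 40.1200 + 132.1187 + 50.3829 + 7.8042 + 11.3074 + 1.9114 = 243.6445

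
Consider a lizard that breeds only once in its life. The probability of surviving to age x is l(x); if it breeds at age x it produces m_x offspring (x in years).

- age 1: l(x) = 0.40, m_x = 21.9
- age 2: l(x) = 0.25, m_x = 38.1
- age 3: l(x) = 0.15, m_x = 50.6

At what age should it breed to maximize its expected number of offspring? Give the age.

Expected offspring if breeding at age x = l(x) × m_x:
  age 1: 0.40 × 21.9 = 8.760
  age 2: 0.25 × 38.1 = 9.525
  age 3: 0.15 × 50.6 = 7.590
Maximum at age 2 (9.525).

2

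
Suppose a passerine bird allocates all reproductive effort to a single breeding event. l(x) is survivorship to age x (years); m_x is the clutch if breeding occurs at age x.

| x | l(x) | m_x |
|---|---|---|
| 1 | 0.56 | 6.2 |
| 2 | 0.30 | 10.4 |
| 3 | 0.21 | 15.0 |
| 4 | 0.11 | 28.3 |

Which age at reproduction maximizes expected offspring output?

1

Expected offspring if breeding at age x = l(x) × m_x:
  age 1: 0.56 × 6.2 = 3.472
  age 2: 0.30 × 10.4 = 3.120
  age 3: 0.21 × 15.0 = 3.150
  age 4: 0.11 × 28.3 = 3.113
Maximum at age 1 (3.472).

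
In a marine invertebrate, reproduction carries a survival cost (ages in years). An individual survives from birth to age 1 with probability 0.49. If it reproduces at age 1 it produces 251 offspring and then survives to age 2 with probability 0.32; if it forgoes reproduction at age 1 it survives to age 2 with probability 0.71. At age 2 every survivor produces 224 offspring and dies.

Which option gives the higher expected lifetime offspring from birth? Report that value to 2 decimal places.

158.11

breed at age 1: R₀ = 0.49 × (251 + 0.32 × 224) = 0.49 × 322.6800 = 158.1132
delay to age 2: R₀ = 0.49 × (0.71 × 224) = 0.49 × 159.0400 = 77.9296
Higher: breed at age 1 (158.1132).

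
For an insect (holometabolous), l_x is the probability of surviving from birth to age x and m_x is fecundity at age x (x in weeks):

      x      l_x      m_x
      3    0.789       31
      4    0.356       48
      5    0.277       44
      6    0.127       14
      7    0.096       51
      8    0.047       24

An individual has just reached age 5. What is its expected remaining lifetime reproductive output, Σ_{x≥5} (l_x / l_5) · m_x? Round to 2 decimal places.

l_5 = 0.277. Conditional survival from age 5 to x is l_x / l_5.
  x=5: (0.277/0.277) × 44 = 44.0000
  x=6: (0.127/0.277) × 14 = 6.4188
  x=7: (0.096/0.277) × 51 = 17.6751
  x=8: (0.047/0.277) × 24 = 4.0722
Sum = 44.0000 + 6.4188 + 17.6751 + 4.0722 = 72.1661

72.17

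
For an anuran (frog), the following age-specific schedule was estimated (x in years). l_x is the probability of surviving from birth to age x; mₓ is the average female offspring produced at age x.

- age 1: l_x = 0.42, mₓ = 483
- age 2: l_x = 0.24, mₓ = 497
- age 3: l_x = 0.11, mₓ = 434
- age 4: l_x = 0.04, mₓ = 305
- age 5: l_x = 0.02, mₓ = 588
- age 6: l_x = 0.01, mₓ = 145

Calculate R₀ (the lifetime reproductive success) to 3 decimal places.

R₀ = Σ l_x mₓ:
  age 1: 0.42 × 483 = 202.8600
  age 2: 0.24 × 497 = 119.2800
  age 3: 0.11 × 434 = 47.7400
  age 4: 0.04 × 305 = 12.2000
  age 5: 0.02 × 588 = 11.7600
  age 6: 0.01 × 145 = 1.4500
R₀ = 202.8600 + 119.2800 + 47.7400 + 12.2000 + 11.7600 + 1.4500 = 395.2900

395.290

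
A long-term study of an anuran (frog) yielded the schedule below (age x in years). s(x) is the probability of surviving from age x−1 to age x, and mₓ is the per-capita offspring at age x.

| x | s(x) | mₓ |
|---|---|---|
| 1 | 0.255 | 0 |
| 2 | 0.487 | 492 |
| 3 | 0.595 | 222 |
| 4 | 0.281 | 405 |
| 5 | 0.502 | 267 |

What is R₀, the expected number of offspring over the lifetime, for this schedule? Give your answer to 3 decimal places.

Survivorship from birth: l_x = s_1·s_2·…·s_x.
  l_1 = 0.25500
  l_2 = 0.12419
  l_3 = 0.07389
  l_4 = 0.02076
  l_5 = 0.01042
R₀ = Σ l_x mₓ:
  age 1: 0.25500 × 0 = 0.0000
  age 2: 0.12419 × 492 = 61.1015
  age 3: 0.07389 × 222 = 16.4036
  age 4: 0.02076 × 405 = 8.4078
  age 5: 0.01042 × 267 = 2.7821
R₀ = 0.0000 + 61.1015 + 16.4036 + 8.4078 + 2.7821 = 88.6950

88.695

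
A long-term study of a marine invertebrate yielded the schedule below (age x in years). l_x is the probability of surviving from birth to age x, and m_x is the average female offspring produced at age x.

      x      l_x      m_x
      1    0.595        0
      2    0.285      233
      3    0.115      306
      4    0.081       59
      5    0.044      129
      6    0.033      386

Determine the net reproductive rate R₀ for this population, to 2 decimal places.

R₀ = Σ l_x m_x:
  age 1: 0.595 × 0 = 0.0000
  age 2: 0.285 × 233 = 66.4050
  age 3: 0.115 × 306 = 35.1900
  age 4: 0.081 × 59 = 4.7790
  age 5: 0.044 × 129 = 5.6760
  age 6: 0.033 × 386 = 12.7380
R₀ = 0.0000 + 66.4050 + 35.1900 + 4.7790 + 5.6760 + 12.7380 = 124.7880

124.79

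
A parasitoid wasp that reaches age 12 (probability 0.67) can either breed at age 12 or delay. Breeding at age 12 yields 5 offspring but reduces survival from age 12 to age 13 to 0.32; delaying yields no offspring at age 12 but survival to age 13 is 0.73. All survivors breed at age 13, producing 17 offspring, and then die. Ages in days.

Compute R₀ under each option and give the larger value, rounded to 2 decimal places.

breed at age 12: R₀ = 0.67 × (5 + 0.32 × 17) = 0.67 × 10.4400 = 6.9948
delay to age 13: R₀ = 0.67 × (0.73 × 17) = 0.67 × 12.4100 = 8.3147
Higher: delay to age 13 (8.3147).

8.31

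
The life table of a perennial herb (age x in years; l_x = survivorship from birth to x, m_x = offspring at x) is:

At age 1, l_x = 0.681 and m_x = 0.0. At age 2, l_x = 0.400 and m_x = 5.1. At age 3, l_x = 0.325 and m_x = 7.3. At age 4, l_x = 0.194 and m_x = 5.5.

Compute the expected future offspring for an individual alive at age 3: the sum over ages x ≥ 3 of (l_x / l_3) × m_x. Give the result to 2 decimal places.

10.58

l_3 = 0.325. Conditional survival from age 3 to x is l_x / l_3.
  x=3: (0.325/0.325) × 7.3 = 7.3000
  x=4: (0.194/0.325) × 5.5 = 3.2831
Sum = 7.3000 + 3.2831 = 10.5831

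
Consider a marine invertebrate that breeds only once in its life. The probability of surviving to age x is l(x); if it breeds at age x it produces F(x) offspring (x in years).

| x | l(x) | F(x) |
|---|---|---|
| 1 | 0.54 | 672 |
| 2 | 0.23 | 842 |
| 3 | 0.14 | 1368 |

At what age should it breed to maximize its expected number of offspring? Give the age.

Expected offspring if breeding at age x = l(x) × F(x):
  age 1: 0.54 × 672 = 362.880
  age 2: 0.23 × 842 = 193.660
  age 3: 0.14 × 1368 = 191.520
Maximum at age 1 (362.880).

1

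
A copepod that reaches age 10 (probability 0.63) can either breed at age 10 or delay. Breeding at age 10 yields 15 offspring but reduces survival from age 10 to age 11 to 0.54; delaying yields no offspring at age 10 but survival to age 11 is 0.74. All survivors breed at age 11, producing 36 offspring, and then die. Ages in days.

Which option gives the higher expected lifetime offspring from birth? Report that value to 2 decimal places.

breed at age 10: R₀ = 0.63 × (15 + 0.54 × 36) = 0.63 × 34.4400 = 21.6972
delay to age 11: R₀ = 0.63 × (0.74 × 36) = 0.63 × 26.6400 = 16.7832
Higher: breed at age 10 (21.6972).

21.70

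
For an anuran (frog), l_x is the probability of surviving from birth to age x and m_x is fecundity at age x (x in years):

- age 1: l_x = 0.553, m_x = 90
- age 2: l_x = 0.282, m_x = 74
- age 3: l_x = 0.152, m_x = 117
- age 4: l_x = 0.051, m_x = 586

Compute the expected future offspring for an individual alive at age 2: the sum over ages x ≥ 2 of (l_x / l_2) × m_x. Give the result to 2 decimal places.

243.04

l_2 = 0.282. Conditional survival from age 2 to x is l_x / l_2.
  x=2: (0.282/0.282) × 74 = 74.0000
  x=3: (0.152/0.282) × 117 = 63.0638
  x=4: (0.051/0.282) × 586 = 105.9787
Sum = 74.0000 + 63.0638 + 105.9787 = 243.0426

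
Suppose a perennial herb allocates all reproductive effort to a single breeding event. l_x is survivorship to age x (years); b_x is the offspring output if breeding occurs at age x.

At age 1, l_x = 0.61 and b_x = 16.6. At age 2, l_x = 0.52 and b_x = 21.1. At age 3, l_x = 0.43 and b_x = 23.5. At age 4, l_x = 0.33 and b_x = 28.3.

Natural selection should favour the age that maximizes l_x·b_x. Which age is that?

2

Expected offspring if breeding at age x = l_x × b_x:
  age 1: 0.61 × 16.6 = 10.126
  age 2: 0.52 × 21.1 = 10.972
  age 3: 0.43 × 23.5 = 10.105
  age 4: 0.33 × 28.3 = 9.339
Maximum at age 2 (10.972).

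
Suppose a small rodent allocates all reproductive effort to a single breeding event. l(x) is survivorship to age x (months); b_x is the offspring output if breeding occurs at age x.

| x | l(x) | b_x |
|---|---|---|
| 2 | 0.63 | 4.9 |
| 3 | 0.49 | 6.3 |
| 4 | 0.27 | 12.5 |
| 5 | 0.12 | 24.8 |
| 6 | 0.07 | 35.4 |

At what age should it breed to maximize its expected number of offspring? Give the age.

Expected offspring if breeding at age x = l(x) × b_x:
  age 2: 0.63 × 4.9 = 3.087
  age 3: 0.49 × 6.3 = 3.087
  age 4: 0.27 × 12.5 = 3.375
  age 5: 0.12 × 24.8 = 2.976
  age 6: 0.07 × 35.4 = 2.478
Maximum at age 4 (3.375).

4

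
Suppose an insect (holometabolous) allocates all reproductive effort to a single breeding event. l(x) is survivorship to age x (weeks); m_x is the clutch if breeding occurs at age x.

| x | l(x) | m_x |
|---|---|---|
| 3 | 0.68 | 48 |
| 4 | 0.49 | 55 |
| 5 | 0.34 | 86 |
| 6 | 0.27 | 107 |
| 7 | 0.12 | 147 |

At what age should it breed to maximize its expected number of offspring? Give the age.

3

Expected offspring if breeding at age x = l(x) × m_x:
  age 3: 0.68 × 48 = 32.640
  age 4: 0.49 × 55 = 26.950
  age 5: 0.34 × 86 = 29.240
  age 6: 0.27 × 107 = 28.890
  age 7: 0.12 × 147 = 17.640
Maximum at age 3 (32.640).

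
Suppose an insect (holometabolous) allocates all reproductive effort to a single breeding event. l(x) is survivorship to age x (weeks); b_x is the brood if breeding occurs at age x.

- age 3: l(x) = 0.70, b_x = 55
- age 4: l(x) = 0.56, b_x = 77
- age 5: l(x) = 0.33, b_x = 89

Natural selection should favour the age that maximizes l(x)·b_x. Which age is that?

Expected offspring if breeding at age x = l(x) × b_x:
  age 3: 0.70 × 55 = 38.500
  age 4: 0.56 × 77 = 43.120
  age 5: 0.33 × 89 = 29.370
Maximum at age 4 (43.120).

4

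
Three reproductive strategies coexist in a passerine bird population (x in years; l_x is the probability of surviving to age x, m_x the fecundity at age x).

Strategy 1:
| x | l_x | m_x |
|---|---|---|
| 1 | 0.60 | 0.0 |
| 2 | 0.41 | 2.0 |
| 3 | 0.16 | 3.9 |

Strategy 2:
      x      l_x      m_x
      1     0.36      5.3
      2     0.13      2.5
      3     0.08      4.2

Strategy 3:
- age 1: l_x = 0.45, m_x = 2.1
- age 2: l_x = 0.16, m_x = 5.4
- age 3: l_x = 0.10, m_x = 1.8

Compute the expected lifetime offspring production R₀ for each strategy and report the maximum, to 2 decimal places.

Strategy 1: R₀ = 0.60×0.0 + 0.41×2.0 + 0.16×3.9 = 1.4440
Strategy 2: R₀ = 0.36×5.3 + 0.13×2.5 + 0.08×4.2 = 2.5690
Strategy 3: R₀ = 0.45×2.1 + 0.16×5.4 + 0.10×1.8 = 1.9890
Highest R₀: strategy 2 with 2.5690.

2.57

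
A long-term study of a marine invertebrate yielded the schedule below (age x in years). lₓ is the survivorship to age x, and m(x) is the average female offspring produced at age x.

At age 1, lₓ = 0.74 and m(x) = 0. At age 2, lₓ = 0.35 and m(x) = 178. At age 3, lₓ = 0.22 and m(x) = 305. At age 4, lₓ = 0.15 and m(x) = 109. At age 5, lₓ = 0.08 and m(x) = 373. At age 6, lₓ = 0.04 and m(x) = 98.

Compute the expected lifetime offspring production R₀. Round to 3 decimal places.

R₀ = Σ lₓ m(x):
  age 1: 0.74 × 0 = 0.0000
  age 2: 0.35 × 178 = 62.3000
  age 3: 0.22 × 305 = 67.1000
  age 4: 0.15 × 109 = 16.3500
  age 5: 0.08 × 373 = 29.8400
  age 6: 0.04 × 98 = 3.9200
R₀ = 0.0000 + 62.3000 + 67.1000 + 16.3500 + 29.8400 + 3.9200 = 179.5100

179.510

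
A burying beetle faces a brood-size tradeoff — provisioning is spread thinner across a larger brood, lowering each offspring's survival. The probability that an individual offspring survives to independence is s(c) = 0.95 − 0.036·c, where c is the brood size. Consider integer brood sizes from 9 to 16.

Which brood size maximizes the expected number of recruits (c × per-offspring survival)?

Expected recruits = c × s(c):
  c=9: 9 × 0.626 = 5.634
  c=10: 10 × 0.590 = 5.900
  c=11: 11 × 0.554 = 6.094
  c=12: 12 × 0.518 = 6.216
  c=13: 13 × 0.482 = 6.266
  c=14: 14 × 0.446 = 6.244
  c=15: 15 × 0.410 = 6.150
  c=16: 16 × 0.374 = 5.984
Maximum at c = 13 (6.266 recruits).

13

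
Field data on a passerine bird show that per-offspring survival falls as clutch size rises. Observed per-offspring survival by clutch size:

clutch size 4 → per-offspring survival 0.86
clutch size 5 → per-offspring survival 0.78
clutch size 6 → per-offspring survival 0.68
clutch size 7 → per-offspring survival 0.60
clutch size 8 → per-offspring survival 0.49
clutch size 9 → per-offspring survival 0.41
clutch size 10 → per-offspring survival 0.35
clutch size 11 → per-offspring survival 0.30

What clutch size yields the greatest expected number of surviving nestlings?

7

Expected surviving nestlings = c × s(c):
  c=4: 4 × 0.86 = 3.440
  c=5: 5 × 0.78 = 3.900
  c=6: 6 × 0.68 = 4.080
  c=7: 7 × 0.60 = 4.200
  c=8: 8 × 0.49 = 3.920
  c=9: 9 × 0.41 = 3.690
  c=10: 10 × 0.35 = 3.500
  c=11: 11 × 0.30 = 3.300
Maximum at c = 7 (4.200 surviving nestlings).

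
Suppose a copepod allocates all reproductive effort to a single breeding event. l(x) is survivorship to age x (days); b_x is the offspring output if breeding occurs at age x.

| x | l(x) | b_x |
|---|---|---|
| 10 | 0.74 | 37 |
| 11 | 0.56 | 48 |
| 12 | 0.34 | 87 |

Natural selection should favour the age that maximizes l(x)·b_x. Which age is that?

12

Expected offspring if breeding at age x = l(x) × b_x:
  age 10: 0.74 × 37 = 27.380
  age 11: 0.56 × 48 = 26.880
  age 12: 0.34 × 87 = 29.580
Maximum at age 12 (29.580).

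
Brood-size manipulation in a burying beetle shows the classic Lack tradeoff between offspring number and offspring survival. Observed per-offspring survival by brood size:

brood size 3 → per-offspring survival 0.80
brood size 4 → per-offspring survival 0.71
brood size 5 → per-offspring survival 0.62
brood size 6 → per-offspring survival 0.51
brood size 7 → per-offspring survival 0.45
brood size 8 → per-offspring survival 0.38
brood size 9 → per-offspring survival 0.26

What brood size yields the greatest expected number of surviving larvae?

7

Expected surviving larvae = c × s(c):
  c=3: 3 × 0.80 = 2.400
  c=4: 4 × 0.71 = 2.840
  c=5: 5 × 0.62 = 3.100
  c=6: 6 × 0.51 = 3.060
  c=7: 7 × 0.45 = 3.150
  c=8: 8 × 0.38 = 3.040
  c=9: 9 × 0.26 = 2.340
Maximum at c = 7 (3.150 surviving larvae).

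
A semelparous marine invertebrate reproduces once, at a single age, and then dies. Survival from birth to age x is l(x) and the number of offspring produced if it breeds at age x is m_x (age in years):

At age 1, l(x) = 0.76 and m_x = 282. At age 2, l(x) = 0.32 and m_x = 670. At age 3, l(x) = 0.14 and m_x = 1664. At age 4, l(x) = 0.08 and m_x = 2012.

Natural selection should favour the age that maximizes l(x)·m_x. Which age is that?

3

Expected offspring if breeding at age x = l(x) × m_x:
  age 1: 0.76 × 282 = 214.320
  age 2: 0.32 × 670 = 214.400
  age 3: 0.14 × 1664 = 232.960
  age 4: 0.08 × 2012 = 160.960
Maximum at age 3 (232.960).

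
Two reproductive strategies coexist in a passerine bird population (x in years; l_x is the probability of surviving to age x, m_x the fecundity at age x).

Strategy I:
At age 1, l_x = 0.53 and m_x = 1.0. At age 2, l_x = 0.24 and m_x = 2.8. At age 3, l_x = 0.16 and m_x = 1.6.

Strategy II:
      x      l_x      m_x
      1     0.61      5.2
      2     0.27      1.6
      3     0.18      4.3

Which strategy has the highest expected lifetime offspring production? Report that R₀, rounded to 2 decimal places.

4.38

Strategy I: R₀ = 0.53×1.0 + 0.24×2.8 + 0.16×1.6 = 1.4580
Strategy II: R₀ = 0.61×5.2 + 0.27×1.6 + 0.18×4.3 = 4.3780
Highest R₀: strategy II with 4.3780.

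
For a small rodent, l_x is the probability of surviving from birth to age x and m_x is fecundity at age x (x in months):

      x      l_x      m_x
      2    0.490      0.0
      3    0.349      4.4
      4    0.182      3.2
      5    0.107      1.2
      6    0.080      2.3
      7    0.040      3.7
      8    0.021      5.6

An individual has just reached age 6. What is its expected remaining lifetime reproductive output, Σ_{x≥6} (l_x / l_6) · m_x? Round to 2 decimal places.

5.62

l_6 = 0.080. Conditional survival from age 6 to x is l_x / l_6.
  x=6: (0.080/0.080) × 2.3 = 2.3000
  x=7: (0.040/0.080) × 3.7 = 1.8500
  x=8: (0.021/0.080) × 5.6 = 1.4700
Sum = 2.3000 + 1.8500 + 1.4700 = 5.6200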